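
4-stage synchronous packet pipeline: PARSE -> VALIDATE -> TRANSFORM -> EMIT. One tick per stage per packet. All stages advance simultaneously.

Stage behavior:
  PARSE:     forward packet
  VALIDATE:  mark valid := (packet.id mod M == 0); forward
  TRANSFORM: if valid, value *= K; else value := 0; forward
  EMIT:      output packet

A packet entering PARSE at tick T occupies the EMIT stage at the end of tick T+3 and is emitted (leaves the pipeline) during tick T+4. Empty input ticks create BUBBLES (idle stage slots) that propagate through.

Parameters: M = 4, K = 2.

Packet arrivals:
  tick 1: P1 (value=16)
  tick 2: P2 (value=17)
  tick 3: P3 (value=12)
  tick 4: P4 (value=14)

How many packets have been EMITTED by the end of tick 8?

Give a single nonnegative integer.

Tick 1: [PARSE:P1(v=16,ok=F), VALIDATE:-, TRANSFORM:-, EMIT:-] out:-; in:P1
Tick 2: [PARSE:P2(v=17,ok=F), VALIDATE:P1(v=16,ok=F), TRANSFORM:-, EMIT:-] out:-; in:P2
Tick 3: [PARSE:P3(v=12,ok=F), VALIDATE:P2(v=17,ok=F), TRANSFORM:P1(v=0,ok=F), EMIT:-] out:-; in:P3
Tick 4: [PARSE:P4(v=14,ok=F), VALIDATE:P3(v=12,ok=F), TRANSFORM:P2(v=0,ok=F), EMIT:P1(v=0,ok=F)] out:-; in:P4
Tick 5: [PARSE:-, VALIDATE:P4(v=14,ok=T), TRANSFORM:P3(v=0,ok=F), EMIT:P2(v=0,ok=F)] out:P1(v=0); in:-
Tick 6: [PARSE:-, VALIDATE:-, TRANSFORM:P4(v=28,ok=T), EMIT:P3(v=0,ok=F)] out:P2(v=0); in:-
Tick 7: [PARSE:-, VALIDATE:-, TRANSFORM:-, EMIT:P4(v=28,ok=T)] out:P3(v=0); in:-
Tick 8: [PARSE:-, VALIDATE:-, TRANSFORM:-, EMIT:-] out:P4(v=28); in:-
Emitted by tick 8: ['P1', 'P2', 'P3', 'P4']

Answer: 4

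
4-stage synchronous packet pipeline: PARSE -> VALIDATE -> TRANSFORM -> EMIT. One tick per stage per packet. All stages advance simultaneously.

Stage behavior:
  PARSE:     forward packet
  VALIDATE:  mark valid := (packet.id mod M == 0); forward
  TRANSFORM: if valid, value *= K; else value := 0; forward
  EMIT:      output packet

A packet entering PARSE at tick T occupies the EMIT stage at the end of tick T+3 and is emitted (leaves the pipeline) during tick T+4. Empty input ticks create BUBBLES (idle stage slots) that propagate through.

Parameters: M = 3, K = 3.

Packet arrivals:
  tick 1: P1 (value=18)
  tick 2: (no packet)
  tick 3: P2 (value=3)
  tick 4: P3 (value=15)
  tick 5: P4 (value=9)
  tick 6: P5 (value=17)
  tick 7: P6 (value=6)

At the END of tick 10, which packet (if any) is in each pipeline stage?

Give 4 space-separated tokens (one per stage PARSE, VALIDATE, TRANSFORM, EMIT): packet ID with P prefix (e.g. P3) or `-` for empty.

Answer: - - - P6

Derivation:
Tick 1: [PARSE:P1(v=18,ok=F), VALIDATE:-, TRANSFORM:-, EMIT:-] out:-; in:P1
Tick 2: [PARSE:-, VALIDATE:P1(v=18,ok=F), TRANSFORM:-, EMIT:-] out:-; in:-
Tick 3: [PARSE:P2(v=3,ok=F), VALIDATE:-, TRANSFORM:P1(v=0,ok=F), EMIT:-] out:-; in:P2
Tick 4: [PARSE:P3(v=15,ok=F), VALIDATE:P2(v=3,ok=F), TRANSFORM:-, EMIT:P1(v=0,ok=F)] out:-; in:P3
Tick 5: [PARSE:P4(v=9,ok=F), VALIDATE:P3(v=15,ok=T), TRANSFORM:P2(v=0,ok=F), EMIT:-] out:P1(v=0); in:P4
Tick 6: [PARSE:P5(v=17,ok=F), VALIDATE:P4(v=9,ok=F), TRANSFORM:P3(v=45,ok=T), EMIT:P2(v=0,ok=F)] out:-; in:P5
Tick 7: [PARSE:P6(v=6,ok=F), VALIDATE:P5(v=17,ok=F), TRANSFORM:P4(v=0,ok=F), EMIT:P3(v=45,ok=T)] out:P2(v=0); in:P6
Tick 8: [PARSE:-, VALIDATE:P6(v=6,ok=T), TRANSFORM:P5(v=0,ok=F), EMIT:P4(v=0,ok=F)] out:P3(v=45); in:-
Tick 9: [PARSE:-, VALIDATE:-, TRANSFORM:P6(v=18,ok=T), EMIT:P5(v=0,ok=F)] out:P4(v=0); in:-
Tick 10: [PARSE:-, VALIDATE:-, TRANSFORM:-, EMIT:P6(v=18,ok=T)] out:P5(v=0); in:-
At end of tick 10: ['-', '-', '-', 'P6']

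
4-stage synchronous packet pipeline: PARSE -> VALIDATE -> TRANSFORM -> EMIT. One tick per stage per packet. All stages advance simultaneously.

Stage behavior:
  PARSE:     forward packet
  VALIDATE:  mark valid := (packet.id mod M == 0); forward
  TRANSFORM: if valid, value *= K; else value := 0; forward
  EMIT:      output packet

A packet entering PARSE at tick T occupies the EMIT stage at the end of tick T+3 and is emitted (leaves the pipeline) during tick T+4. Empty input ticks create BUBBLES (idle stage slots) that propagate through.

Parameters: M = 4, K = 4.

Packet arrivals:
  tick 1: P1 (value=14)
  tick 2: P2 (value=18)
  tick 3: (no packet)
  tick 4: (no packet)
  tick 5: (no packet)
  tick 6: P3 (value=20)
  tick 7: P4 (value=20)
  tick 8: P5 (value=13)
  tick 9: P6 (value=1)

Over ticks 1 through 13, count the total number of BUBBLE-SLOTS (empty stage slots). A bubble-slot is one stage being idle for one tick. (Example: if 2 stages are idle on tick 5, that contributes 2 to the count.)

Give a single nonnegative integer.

Answer: 28

Derivation:
Tick 1: [PARSE:P1(v=14,ok=F), VALIDATE:-, TRANSFORM:-, EMIT:-] out:-; bubbles=3
Tick 2: [PARSE:P2(v=18,ok=F), VALIDATE:P1(v=14,ok=F), TRANSFORM:-, EMIT:-] out:-; bubbles=2
Tick 3: [PARSE:-, VALIDATE:P2(v=18,ok=F), TRANSFORM:P1(v=0,ok=F), EMIT:-] out:-; bubbles=2
Tick 4: [PARSE:-, VALIDATE:-, TRANSFORM:P2(v=0,ok=F), EMIT:P1(v=0,ok=F)] out:-; bubbles=2
Tick 5: [PARSE:-, VALIDATE:-, TRANSFORM:-, EMIT:P2(v=0,ok=F)] out:P1(v=0); bubbles=3
Tick 6: [PARSE:P3(v=20,ok=F), VALIDATE:-, TRANSFORM:-, EMIT:-] out:P2(v=0); bubbles=3
Tick 7: [PARSE:P4(v=20,ok=F), VALIDATE:P3(v=20,ok=F), TRANSFORM:-, EMIT:-] out:-; bubbles=2
Tick 8: [PARSE:P5(v=13,ok=F), VALIDATE:P4(v=20,ok=T), TRANSFORM:P3(v=0,ok=F), EMIT:-] out:-; bubbles=1
Tick 9: [PARSE:P6(v=1,ok=F), VALIDATE:P5(v=13,ok=F), TRANSFORM:P4(v=80,ok=T), EMIT:P3(v=0,ok=F)] out:-; bubbles=0
Tick 10: [PARSE:-, VALIDATE:P6(v=1,ok=F), TRANSFORM:P5(v=0,ok=F), EMIT:P4(v=80,ok=T)] out:P3(v=0); bubbles=1
Tick 11: [PARSE:-, VALIDATE:-, TRANSFORM:P6(v=0,ok=F), EMIT:P5(v=0,ok=F)] out:P4(v=80); bubbles=2
Tick 12: [PARSE:-, VALIDATE:-, TRANSFORM:-, EMIT:P6(v=0,ok=F)] out:P5(v=0); bubbles=3
Tick 13: [PARSE:-, VALIDATE:-, TRANSFORM:-, EMIT:-] out:P6(v=0); bubbles=4
Total bubble-slots: 28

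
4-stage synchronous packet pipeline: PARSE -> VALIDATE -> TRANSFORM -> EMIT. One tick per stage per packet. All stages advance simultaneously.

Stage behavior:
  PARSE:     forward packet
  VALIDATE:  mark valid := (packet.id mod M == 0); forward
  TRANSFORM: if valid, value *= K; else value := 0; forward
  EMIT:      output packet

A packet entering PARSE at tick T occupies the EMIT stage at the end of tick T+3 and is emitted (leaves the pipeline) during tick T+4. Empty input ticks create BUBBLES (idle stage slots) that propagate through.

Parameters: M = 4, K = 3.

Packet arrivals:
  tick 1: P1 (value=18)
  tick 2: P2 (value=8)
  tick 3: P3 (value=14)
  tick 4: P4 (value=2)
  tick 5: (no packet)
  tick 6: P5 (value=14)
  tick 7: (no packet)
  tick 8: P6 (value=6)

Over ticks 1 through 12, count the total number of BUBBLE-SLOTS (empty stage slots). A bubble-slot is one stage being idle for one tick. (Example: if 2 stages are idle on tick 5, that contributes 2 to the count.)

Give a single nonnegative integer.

Tick 1: [PARSE:P1(v=18,ok=F), VALIDATE:-, TRANSFORM:-, EMIT:-] out:-; bubbles=3
Tick 2: [PARSE:P2(v=8,ok=F), VALIDATE:P1(v=18,ok=F), TRANSFORM:-, EMIT:-] out:-; bubbles=2
Tick 3: [PARSE:P3(v=14,ok=F), VALIDATE:P2(v=8,ok=F), TRANSFORM:P1(v=0,ok=F), EMIT:-] out:-; bubbles=1
Tick 4: [PARSE:P4(v=2,ok=F), VALIDATE:P3(v=14,ok=F), TRANSFORM:P2(v=0,ok=F), EMIT:P1(v=0,ok=F)] out:-; bubbles=0
Tick 5: [PARSE:-, VALIDATE:P4(v=2,ok=T), TRANSFORM:P3(v=0,ok=F), EMIT:P2(v=0,ok=F)] out:P1(v=0); bubbles=1
Tick 6: [PARSE:P5(v=14,ok=F), VALIDATE:-, TRANSFORM:P4(v=6,ok=T), EMIT:P3(v=0,ok=F)] out:P2(v=0); bubbles=1
Tick 7: [PARSE:-, VALIDATE:P5(v=14,ok=F), TRANSFORM:-, EMIT:P4(v=6,ok=T)] out:P3(v=0); bubbles=2
Tick 8: [PARSE:P6(v=6,ok=F), VALIDATE:-, TRANSFORM:P5(v=0,ok=F), EMIT:-] out:P4(v=6); bubbles=2
Tick 9: [PARSE:-, VALIDATE:P6(v=6,ok=F), TRANSFORM:-, EMIT:P5(v=0,ok=F)] out:-; bubbles=2
Tick 10: [PARSE:-, VALIDATE:-, TRANSFORM:P6(v=0,ok=F), EMIT:-] out:P5(v=0); bubbles=3
Tick 11: [PARSE:-, VALIDATE:-, TRANSFORM:-, EMIT:P6(v=0,ok=F)] out:-; bubbles=3
Tick 12: [PARSE:-, VALIDATE:-, TRANSFORM:-, EMIT:-] out:P6(v=0); bubbles=4
Total bubble-slots: 24

Answer: 24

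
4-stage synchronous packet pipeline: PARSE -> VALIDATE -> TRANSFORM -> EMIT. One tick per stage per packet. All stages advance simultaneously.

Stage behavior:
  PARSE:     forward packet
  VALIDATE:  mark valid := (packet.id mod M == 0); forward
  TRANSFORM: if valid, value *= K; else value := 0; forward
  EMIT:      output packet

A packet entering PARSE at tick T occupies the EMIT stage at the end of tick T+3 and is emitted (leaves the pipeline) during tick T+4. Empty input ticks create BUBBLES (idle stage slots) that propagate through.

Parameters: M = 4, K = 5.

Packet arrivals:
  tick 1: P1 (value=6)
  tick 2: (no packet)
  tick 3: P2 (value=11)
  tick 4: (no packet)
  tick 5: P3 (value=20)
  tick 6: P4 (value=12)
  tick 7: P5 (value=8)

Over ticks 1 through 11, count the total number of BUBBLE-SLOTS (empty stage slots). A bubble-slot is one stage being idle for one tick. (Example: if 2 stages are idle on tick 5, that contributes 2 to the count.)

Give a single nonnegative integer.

Tick 1: [PARSE:P1(v=6,ok=F), VALIDATE:-, TRANSFORM:-, EMIT:-] out:-; bubbles=3
Tick 2: [PARSE:-, VALIDATE:P1(v=6,ok=F), TRANSFORM:-, EMIT:-] out:-; bubbles=3
Tick 3: [PARSE:P2(v=11,ok=F), VALIDATE:-, TRANSFORM:P1(v=0,ok=F), EMIT:-] out:-; bubbles=2
Tick 4: [PARSE:-, VALIDATE:P2(v=11,ok=F), TRANSFORM:-, EMIT:P1(v=0,ok=F)] out:-; bubbles=2
Tick 5: [PARSE:P3(v=20,ok=F), VALIDATE:-, TRANSFORM:P2(v=0,ok=F), EMIT:-] out:P1(v=0); bubbles=2
Tick 6: [PARSE:P4(v=12,ok=F), VALIDATE:P3(v=20,ok=F), TRANSFORM:-, EMIT:P2(v=0,ok=F)] out:-; bubbles=1
Tick 7: [PARSE:P5(v=8,ok=F), VALIDATE:P4(v=12,ok=T), TRANSFORM:P3(v=0,ok=F), EMIT:-] out:P2(v=0); bubbles=1
Tick 8: [PARSE:-, VALIDATE:P5(v=8,ok=F), TRANSFORM:P4(v=60,ok=T), EMIT:P3(v=0,ok=F)] out:-; bubbles=1
Tick 9: [PARSE:-, VALIDATE:-, TRANSFORM:P5(v=0,ok=F), EMIT:P4(v=60,ok=T)] out:P3(v=0); bubbles=2
Tick 10: [PARSE:-, VALIDATE:-, TRANSFORM:-, EMIT:P5(v=0,ok=F)] out:P4(v=60); bubbles=3
Tick 11: [PARSE:-, VALIDATE:-, TRANSFORM:-, EMIT:-] out:P5(v=0); bubbles=4
Total bubble-slots: 24

Answer: 24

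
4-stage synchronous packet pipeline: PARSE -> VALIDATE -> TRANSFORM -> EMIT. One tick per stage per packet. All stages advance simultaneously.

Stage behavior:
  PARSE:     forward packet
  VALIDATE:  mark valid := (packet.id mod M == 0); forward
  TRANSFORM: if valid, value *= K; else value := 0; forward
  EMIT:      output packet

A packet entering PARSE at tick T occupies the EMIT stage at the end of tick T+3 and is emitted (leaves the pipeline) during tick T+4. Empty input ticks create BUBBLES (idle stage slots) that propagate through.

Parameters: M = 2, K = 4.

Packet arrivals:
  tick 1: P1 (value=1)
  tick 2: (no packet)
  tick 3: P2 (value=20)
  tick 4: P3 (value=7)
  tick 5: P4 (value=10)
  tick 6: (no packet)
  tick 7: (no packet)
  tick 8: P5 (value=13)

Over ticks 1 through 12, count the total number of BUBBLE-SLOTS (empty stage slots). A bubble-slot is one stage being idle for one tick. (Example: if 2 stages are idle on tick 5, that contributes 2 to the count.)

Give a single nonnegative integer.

Answer: 28

Derivation:
Tick 1: [PARSE:P1(v=1,ok=F), VALIDATE:-, TRANSFORM:-, EMIT:-] out:-; bubbles=3
Tick 2: [PARSE:-, VALIDATE:P1(v=1,ok=F), TRANSFORM:-, EMIT:-] out:-; bubbles=3
Tick 3: [PARSE:P2(v=20,ok=F), VALIDATE:-, TRANSFORM:P1(v=0,ok=F), EMIT:-] out:-; bubbles=2
Tick 4: [PARSE:P3(v=7,ok=F), VALIDATE:P2(v=20,ok=T), TRANSFORM:-, EMIT:P1(v=0,ok=F)] out:-; bubbles=1
Tick 5: [PARSE:P4(v=10,ok=F), VALIDATE:P3(v=7,ok=F), TRANSFORM:P2(v=80,ok=T), EMIT:-] out:P1(v=0); bubbles=1
Tick 6: [PARSE:-, VALIDATE:P4(v=10,ok=T), TRANSFORM:P3(v=0,ok=F), EMIT:P2(v=80,ok=T)] out:-; bubbles=1
Tick 7: [PARSE:-, VALIDATE:-, TRANSFORM:P4(v=40,ok=T), EMIT:P3(v=0,ok=F)] out:P2(v=80); bubbles=2
Tick 8: [PARSE:P5(v=13,ok=F), VALIDATE:-, TRANSFORM:-, EMIT:P4(v=40,ok=T)] out:P3(v=0); bubbles=2
Tick 9: [PARSE:-, VALIDATE:P5(v=13,ok=F), TRANSFORM:-, EMIT:-] out:P4(v=40); bubbles=3
Tick 10: [PARSE:-, VALIDATE:-, TRANSFORM:P5(v=0,ok=F), EMIT:-] out:-; bubbles=3
Tick 11: [PARSE:-, VALIDATE:-, TRANSFORM:-, EMIT:P5(v=0,ok=F)] out:-; bubbles=3
Tick 12: [PARSE:-, VALIDATE:-, TRANSFORM:-, EMIT:-] out:P5(v=0); bubbles=4
Total bubble-slots: 28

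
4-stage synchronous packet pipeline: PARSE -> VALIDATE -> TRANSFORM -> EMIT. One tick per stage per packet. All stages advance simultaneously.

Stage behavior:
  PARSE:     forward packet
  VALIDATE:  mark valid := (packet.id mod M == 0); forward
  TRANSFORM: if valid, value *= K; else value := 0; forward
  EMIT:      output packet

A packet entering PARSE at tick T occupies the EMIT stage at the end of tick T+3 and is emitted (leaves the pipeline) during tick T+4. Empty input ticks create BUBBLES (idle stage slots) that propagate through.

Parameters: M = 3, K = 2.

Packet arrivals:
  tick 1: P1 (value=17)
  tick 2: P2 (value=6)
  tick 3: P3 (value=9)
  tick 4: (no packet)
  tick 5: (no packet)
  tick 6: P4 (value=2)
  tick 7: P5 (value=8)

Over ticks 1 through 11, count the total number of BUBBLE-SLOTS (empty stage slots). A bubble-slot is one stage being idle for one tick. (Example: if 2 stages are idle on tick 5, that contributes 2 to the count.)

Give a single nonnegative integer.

Answer: 24

Derivation:
Tick 1: [PARSE:P1(v=17,ok=F), VALIDATE:-, TRANSFORM:-, EMIT:-] out:-; bubbles=3
Tick 2: [PARSE:P2(v=6,ok=F), VALIDATE:P1(v=17,ok=F), TRANSFORM:-, EMIT:-] out:-; bubbles=2
Tick 3: [PARSE:P3(v=9,ok=F), VALIDATE:P2(v=6,ok=F), TRANSFORM:P1(v=0,ok=F), EMIT:-] out:-; bubbles=1
Tick 4: [PARSE:-, VALIDATE:P3(v=9,ok=T), TRANSFORM:P2(v=0,ok=F), EMIT:P1(v=0,ok=F)] out:-; bubbles=1
Tick 5: [PARSE:-, VALIDATE:-, TRANSFORM:P3(v=18,ok=T), EMIT:P2(v=0,ok=F)] out:P1(v=0); bubbles=2
Tick 6: [PARSE:P4(v=2,ok=F), VALIDATE:-, TRANSFORM:-, EMIT:P3(v=18,ok=T)] out:P2(v=0); bubbles=2
Tick 7: [PARSE:P5(v=8,ok=F), VALIDATE:P4(v=2,ok=F), TRANSFORM:-, EMIT:-] out:P3(v=18); bubbles=2
Tick 8: [PARSE:-, VALIDATE:P5(v=8,ok=F), TRANSFORM:P4(v=0,ok=F), EMIT:-] out:-; bubbles=2
Tick 9: [PARSE:-, VALIDATE:-, TRANSFORM:P5(v=0,ok=F), EMIT:P4(v=0,ok=F)] out:-; bubbles=2
Tick 10: [PARSE:-, VALIDATE:-, TRANSFORM:-, EMIT:P5(v=0,ok=F)] out:P4(v=0); bubbles=3
Tick 11: [PARSE:-, VALIDATE:-, TRANSFORM:-, EMIT:-] out:P5(v=0); bubbles=4
Total bubble-slots: 24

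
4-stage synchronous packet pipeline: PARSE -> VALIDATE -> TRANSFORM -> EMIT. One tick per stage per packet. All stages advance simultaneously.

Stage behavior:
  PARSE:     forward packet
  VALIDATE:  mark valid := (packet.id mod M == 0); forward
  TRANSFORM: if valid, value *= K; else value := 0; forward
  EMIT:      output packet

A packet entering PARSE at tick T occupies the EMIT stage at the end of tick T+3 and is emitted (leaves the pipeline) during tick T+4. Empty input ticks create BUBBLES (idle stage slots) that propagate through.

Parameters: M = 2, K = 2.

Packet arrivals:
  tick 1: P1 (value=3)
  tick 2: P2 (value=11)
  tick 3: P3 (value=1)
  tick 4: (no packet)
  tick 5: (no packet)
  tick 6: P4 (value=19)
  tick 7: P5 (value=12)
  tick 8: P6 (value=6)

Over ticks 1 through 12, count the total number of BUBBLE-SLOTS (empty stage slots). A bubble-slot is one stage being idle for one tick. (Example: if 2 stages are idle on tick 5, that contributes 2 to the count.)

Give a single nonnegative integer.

Answer: 24

Derivation:
Tick 1: [PARSE:P1(v=3,ok=F), VALIDATE:-, TRANSFORM:-, EMIT:-] out:-; bubbles=3
Tick 2: [PARSE:P2(v=11,ok=F), VALIDATE:P1(v=3,ok=F), TRANSFORM:-, EMIT:-] out:-; bubbles=2
Tick 3: [PARSE:P3(v=1,ok=F), VALIDATE:P2(v=11,ok=T), TRANSFORM:P1(v=0,ok=F), EMIT:-] out:-; bubbles=1
Tick 4: [PARSE:-, VALIDATE:P3(v=1,ok=F), TRANSFORM:P2(v=22,ok=T), EMIT:P1(v=0,ok=F)] out:-; bubbles=1
Tick 5: [PARSE:-, VALIDATE:-, TRANSFORM:P3(v=0,ok=F), EMIT:P2(v=22,ok=T)] out:P1(v=0); bubbles=2
Tick 6: [PARSE:P4(v=19,ok=F), VALIDATE:-, TRANSFORM:-, EMIT:P3(v=0,ok=F)] out:P2(v=22); bubbles=2
Tick 7: [PARSE:P5(v=12,ok=F), VALIDATE:P4(v=19,ok=T), TRANSFORM:-, EMIT:-] out:P3(v=0); bubbles=2
Tick 8: [PARSE:P6(v=6,ok=F), VALIDATE:P5(v=12,ok=F), TRANSFORM:P4(v=38,ok=T), EMIT:-] out:-; bubbles=1
Tick 9: [PARSE:-, VALIDATE:P6(v=6,ok=T), TRANSFORM:P5(v=0,ok=F), EMIT:P4(v=38,ok=T)] out:-; bubbles=1
Tick 10: [PARSE:-, VALIDATE:-, TRANSFORM:P6(v=12,ok=T), EMIT:P5(v=0,ok=F)] out:P4(v=38); bubbles=2
Tick 11: [PARSE:-, VALIDATE:-, TRANSFORM:-, EMIT:P6(v=12,ok=T)] out:P5(v=0); bubbles=3
Tick 12: [PARSE:-, VALIDATE:-, TRANSFORM:-, EMIT:-] out:P6(v=12); bubbles=4
Total bubble-slots: 24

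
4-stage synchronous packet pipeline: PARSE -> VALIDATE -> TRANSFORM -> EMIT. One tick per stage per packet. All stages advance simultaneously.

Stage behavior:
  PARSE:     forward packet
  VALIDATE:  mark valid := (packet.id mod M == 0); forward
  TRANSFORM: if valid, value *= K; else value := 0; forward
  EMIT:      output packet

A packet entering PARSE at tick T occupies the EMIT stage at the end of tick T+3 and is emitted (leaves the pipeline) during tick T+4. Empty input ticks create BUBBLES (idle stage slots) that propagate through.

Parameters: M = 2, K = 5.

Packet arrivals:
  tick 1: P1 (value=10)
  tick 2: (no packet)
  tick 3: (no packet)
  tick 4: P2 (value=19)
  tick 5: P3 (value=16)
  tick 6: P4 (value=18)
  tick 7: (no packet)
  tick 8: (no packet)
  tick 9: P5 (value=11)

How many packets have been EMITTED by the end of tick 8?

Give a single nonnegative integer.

Answer: 2

Derivation:
Tick 1: [PARSE:P1(v=10,ok=F), VALIDATE:-, TRANSFORM:-, EMIT:-] out:-; in:P1
Tick 2: [PARSE:-, VALIDATE:P1(v=10,ok=F), TRANSFORM:-, EMIT:-] out:-; in:-
Tick 3: [PARSE:-, VALIDATE:-, TRANSFORM:P1(v=0,ok=F), EMIT:-] out:-; in:-
Tick 4: [PARSE:P2(v=19,ok=F), VALIDATE:-, TRANSFORM:-, EMIT:P1(v=0,ok=F)] out:-; in:P2
Tick 5: [PARSE:P3(v=16,ok=F), VALIDATE:P2(v=19,ok=T), TRANSFORM:-, EMIT:-] out:P1(v=0); in:P3
Tick 6: [PARSE:P4(v=18,ok=F), VALIDATE:P3(v=16,ok=F), TRANSFORM:P2(v=95,ok=T), EMIT:-] out:-; in:P4
Tick 7: [PARSE:-, VALIDATE:P4(v=18,ok=T), TRANSFORM:P3(v=0,ok=F), EMIT:P2(v=95,ok=T)] out:-; in:-
Tick 8: [PARSE:-, VALIDATE:-, TRANSFORM:P4(v=90,ok=T), EMIT:P3(v=0,ok=F)] out:P2(v=95); in:-
Emitted by tick 8: ['P1', 'P2']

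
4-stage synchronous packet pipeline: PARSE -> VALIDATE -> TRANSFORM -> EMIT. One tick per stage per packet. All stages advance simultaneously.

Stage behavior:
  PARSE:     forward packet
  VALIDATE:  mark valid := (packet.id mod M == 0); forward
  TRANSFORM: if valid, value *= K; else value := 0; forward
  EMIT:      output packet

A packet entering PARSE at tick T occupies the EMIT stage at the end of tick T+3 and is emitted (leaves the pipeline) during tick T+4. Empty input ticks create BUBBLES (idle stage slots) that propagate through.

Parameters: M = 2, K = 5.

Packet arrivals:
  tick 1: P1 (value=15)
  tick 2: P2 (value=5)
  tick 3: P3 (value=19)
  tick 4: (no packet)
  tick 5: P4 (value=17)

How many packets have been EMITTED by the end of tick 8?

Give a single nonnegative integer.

Answer: 3

Derivation:
Tick 1: [PARSE:P1(v=15,ok=F), VALIDATE:-, TRANSFORM:-, EMIT:-] out:-; in:P1
Tick 2: [PARSE:P2(v=5,ok=F), VALIDATE:P1(v=15,ok=F), TRANSFORM:-, EMIT:-] out:-; in:P2
Tick 3: [PARSE:P3(v=19,ok=F), VALIDATE:P2(v=5,ok=T), TRANSFORM:P1(v=0,ok=F), EMIT:-] out:-; in:P3
Tick 4: [PARSE:-, VALIDATE:P3(v=19,ok=F), TRANSFORM:P2(v=25,ok=T), EMIT:P1(v=0,ok=F)] out:-; in:-
Tick 5: [PARSE:P4(v=17,ok=F), VALIDATE:-, TRANSFORM:P3(v=0,ok=F), EMIT:P2(v=25,ok=T)] out:P1(v=0); in:P4
Tick 6: [PARSE:-, VALIDATE:P4(v=17,ok=T), TRANSFORM:-, EMIT:P3(v=0,ok=F)] out:P2(v=25); in:-
Tick 7: [PARSE:-, VALIDATE:-, TRANSFORM:P4(v=85,ok=T), EMIT:-] out:P3(v=0); in:-
Tick 8: [PARSE:-, VALIDATE:-, TRANSFORM:-, EMIT:P4(v=85,ok=T)] out:-; in:-
Emitted by tick 8: ['P1', 'P2', 'P3']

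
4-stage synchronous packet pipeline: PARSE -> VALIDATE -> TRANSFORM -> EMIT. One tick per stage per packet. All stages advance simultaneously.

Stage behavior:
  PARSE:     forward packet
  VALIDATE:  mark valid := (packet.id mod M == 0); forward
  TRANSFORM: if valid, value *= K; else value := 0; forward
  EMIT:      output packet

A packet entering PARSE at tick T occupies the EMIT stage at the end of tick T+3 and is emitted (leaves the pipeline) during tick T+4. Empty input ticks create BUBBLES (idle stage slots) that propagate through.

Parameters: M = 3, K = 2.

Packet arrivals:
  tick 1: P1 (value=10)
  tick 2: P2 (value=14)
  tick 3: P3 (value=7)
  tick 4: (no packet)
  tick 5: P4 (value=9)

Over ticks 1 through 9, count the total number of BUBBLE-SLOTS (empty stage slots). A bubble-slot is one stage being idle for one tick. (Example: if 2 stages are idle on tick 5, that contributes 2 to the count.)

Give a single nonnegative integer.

Answer: 20

Derivation:
Tick 1: [PARSE:P1(v=10,ok=F), VALIDATE:-, TRANSFORM:-, EMIT:-] out:-; bubbles=3
Tick 2: [PARSE:P2(v=14,ok=F), VALIDATE:P1(v=10,ok=F), TRANSFORM:-, EMIT:-] out:-; bubbles=2
Tick 3: [PARSE:P3(v=7,ok=F), VALIDATE:P2(v=14,ok=F), TRANSFORM:P1(v=0,ok=F), EMIT:-] out:-; bubbles=1
Tick 4: [PARSE:-, VALIDATE:P3(v=7,ok=T), TRANSFORM:P2(v=0,ok=F), EMIT:P1(v=0,ok=F)] out:-; bubbles=1
Tick 5: [PARSE:P4(v=9,ok=F), VALIDATE:-, TRANSFORM:P3(v=14,ok=T), EMIT:P2(v=0,ok=F)] out:P1(v=0); bubbles=1
Tick 6: [PARSE:-, VALIDATE:P4(v=9,ok=F), TRANSFORM:-, EMIT:P3(v=14,ok=T)] out:P2(v=0); bubbles=2
Tick 7: [PARSE:-, VALIDATE:-, TRANSFORM:P4(v=0,ok=F), EMIT:-] out:P3(v=14); bubbles=3
Tick 8: [PARSE:-, VALIDATE:-, TRANSFORM:-, EMIT:P4(v=0,ok=F)] out:-; bubbles=3
Tick 9: [PARSE:-, VALIDATE:-, TRANSFORM:-, EMIT:-] out:P4(v=0); bubbles=4
Total bubble-slots: 20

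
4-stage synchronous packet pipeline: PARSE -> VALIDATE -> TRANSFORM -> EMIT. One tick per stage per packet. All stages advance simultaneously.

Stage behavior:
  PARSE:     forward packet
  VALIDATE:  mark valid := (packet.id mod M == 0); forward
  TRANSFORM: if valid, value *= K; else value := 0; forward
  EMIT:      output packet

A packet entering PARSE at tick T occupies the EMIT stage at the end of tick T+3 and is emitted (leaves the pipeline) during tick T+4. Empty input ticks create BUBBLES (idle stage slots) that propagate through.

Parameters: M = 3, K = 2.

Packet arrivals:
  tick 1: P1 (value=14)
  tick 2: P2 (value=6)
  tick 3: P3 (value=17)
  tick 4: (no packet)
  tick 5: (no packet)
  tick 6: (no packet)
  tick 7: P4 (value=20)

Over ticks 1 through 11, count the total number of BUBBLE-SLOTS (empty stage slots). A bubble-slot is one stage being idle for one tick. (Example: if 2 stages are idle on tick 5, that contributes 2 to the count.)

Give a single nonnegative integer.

Answer: 28

Derivation:
Tick 1: [PARSE:P1(v=14,ok=F), VALIDATE:-, TRANSFORM:-, EMIT:-] out:-; bubbles=3
Tick 2: [PARSE:P2(v=6,ok=F), VALIDATE:P1(v=14,ok=F), TRANSFORM:-, EMIT:-] out:-; bubbles=2
Tick 3: [PARSE:P3(v=17,ok=F), VALIDATE:P2(v=6,ok=F), TRANSFORM:P1(v=0,ok=F), EMIT:-] out:-; bubbles=1
Tick 4: [PARSE:-, VALIDATE:P3(v=17,ok=T), TRANSFORM:P2(v=0,ok=F), EMIT:P1(v=0,ok=F)] out:-; bubbles=1
Tick 5: [PARSE:-, VALIDATE:-, TRANSFORM:P3(v=34,ok=T), EMIT:P2(v=0,ok=F)] out:P1(v=0); bubbles=2
Tick 6: [PARSE:-, VALIDATE:-, TRANSFORM:-, EMIT:P3(v=34,ok=T)] out:P2(v=0); bubbles=3
Tick 7: [PARSE:P4(v=20,ok=F), VALIDATE:-, TRANSFORM:-, EMIT:-] out:P3(v=34); bubbles=3
Tick 8: [PARSE:-, VALIDATE:P4(v=20,ok=F), TRANSFORM:-, EMIT:-] out:-; bubbles=3
Tick 9: [PARSE:-, VALIDATE:-, TRANSFORM:P4(v=0,ok=F), EMIT:-] out:-; bubbles=3
Tick 10: [PARSE:-, VALIDATE:-, TRANSFORM:-, EMIT:P4(v=0,ok=F)] out:-; bubbles=3
Tick 11: [PARSE:-, VALIDATE:-, TRANSFORM:-, EMIT:-] out:P4(v=0); bubbles=4
Total bubble-slots: 28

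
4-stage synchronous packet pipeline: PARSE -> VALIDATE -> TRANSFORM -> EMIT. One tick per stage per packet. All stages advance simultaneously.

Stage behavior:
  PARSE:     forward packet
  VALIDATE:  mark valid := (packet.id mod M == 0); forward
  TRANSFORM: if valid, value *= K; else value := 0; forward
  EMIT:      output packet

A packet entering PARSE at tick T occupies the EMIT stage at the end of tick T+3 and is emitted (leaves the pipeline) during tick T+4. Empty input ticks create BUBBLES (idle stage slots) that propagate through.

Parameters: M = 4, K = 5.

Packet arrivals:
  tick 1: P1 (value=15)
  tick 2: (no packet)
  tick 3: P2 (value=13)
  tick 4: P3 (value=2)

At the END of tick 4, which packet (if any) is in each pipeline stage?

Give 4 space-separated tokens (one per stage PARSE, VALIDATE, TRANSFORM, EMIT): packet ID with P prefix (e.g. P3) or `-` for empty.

Answer: P3 P2 - P1

Derivation:
Tick 1: [PARSE:P1(v=15,ok=F), VALIDATE:-, TRANSFORM:-, EMIT:-] out:-; in:P1
Tick 2: [PARSE:-, VALIDATE:P1(v=15,ok=F), TRANSFORM:-, EMIT:-] out:-; in:-
Tick 3: [PARSE:P2(v=13,ok=F), VALIDATE:-, TRANSFORM:P1(v=0,ok=F), EMIT:-] out:-; in:P2
Tick 4: [PARSE:P3(v=2,ok=F), VALIDATE:P2(v=13,ok=F), TRANSFORM:-, EMIT:P1(v=0,ok=F)] out:-; in:P3
At end of tick 4: ['P3', 'P2', '-', 'P1']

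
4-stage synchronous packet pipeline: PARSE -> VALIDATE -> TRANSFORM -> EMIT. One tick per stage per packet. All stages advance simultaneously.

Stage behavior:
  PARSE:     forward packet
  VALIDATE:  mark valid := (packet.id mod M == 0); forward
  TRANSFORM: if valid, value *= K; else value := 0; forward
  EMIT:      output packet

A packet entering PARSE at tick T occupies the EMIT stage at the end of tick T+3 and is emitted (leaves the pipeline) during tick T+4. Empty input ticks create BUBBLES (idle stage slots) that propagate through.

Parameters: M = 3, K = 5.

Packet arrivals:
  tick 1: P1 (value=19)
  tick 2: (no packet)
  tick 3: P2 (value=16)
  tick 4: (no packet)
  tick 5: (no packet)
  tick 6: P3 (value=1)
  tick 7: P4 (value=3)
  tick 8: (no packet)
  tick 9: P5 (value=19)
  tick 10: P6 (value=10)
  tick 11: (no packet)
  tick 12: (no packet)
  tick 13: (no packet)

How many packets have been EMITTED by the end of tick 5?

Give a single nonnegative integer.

Tick 1: [PARSE:P1(v=19,ok=F), VALIDATE:-, TRANSFORM:-, EMIT:-] out:-; in:P1
Tick 2: [PARSE:-, VALIDATE:P1(v=19,ok=F), TRANSFORM:-, EMIT:-] out:-; in:-
Tick 3: [PARSE:P2(v=16,ok=F), VALIDATE:-, TRANSFORM:P1(v=0,ok=F), EMIT:-] out:-; in:P2
Tick 4: [PARSE:-, VALIDATE:P2(v=16,ok=F), TRANSFORM:-, EMIT:P1(v=0,ok=F)] out:-; in:-
Tick 5: [PARSE:-, VALIDATE:-, TRANSFORM:P2(v=0,ok=F), EMIT:-] out:P1(v=0); in:-
Emitted by tick 5: ['P1']

Answer: 1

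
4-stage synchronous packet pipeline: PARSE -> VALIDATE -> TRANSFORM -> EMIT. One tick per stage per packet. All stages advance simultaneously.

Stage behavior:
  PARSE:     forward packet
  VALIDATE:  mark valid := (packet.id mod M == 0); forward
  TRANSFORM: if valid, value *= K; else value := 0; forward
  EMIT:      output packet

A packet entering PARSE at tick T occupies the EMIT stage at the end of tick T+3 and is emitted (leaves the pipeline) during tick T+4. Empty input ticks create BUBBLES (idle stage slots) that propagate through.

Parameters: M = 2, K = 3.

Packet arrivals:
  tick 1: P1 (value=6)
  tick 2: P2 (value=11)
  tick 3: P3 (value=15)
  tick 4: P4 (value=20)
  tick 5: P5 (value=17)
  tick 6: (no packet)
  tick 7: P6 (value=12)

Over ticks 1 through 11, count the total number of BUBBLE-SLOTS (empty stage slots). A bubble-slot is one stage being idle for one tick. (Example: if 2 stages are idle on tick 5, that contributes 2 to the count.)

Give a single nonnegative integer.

Answer: 20

Derivation:
Tick 1: [PARSE:P1(v=6,ok=F), VALIDATE:-, TRANSFORM:-, EMIT:-] out:-; bubbles=3
Tick 2: [PARSE:P2(v=11,ok=F), VALIDATE:P1(v=6,ok=F), TRANSFORM:-, EMIT:-] out:-; bubbles=2
Tick 3: [PARSE:P3(v=15,ok=F), VALIDATE:P2(v=11,ok=T), TRANSFORM:P1(v=0,ok=F), EMIT:-] out:-; bubbles=1
Tick 4: [PARSE:P4(v=20,ok=F), VALIDATE:P3(v=15,ok=F), TRANSFORM:P2(v=33,ok=T), EMIT:P1(v=0,ok=F)] out:-; bubbles=0
Tick 5: [PARSE:P5(v=17,ok=F), VALIDATE:P4(v=20,ok=T), TRANSFORM:P3(v=0,ok=F), EMIT:P2(v=33,ok=T)] out:P1(v=0); bubbles=0
Tick 6: [PARSE:-, VALIDATE:P5(v=17,ok=F), TRANSFORM:P4(v=60,ok=T), EMIT:P3(v=0,ok=F)] out:P2(v=33); bubbles=1
Tick 7: [PARSE:P6(v=12,ok=F), VALIDATE:-, TRANSFORM:P5(v=0,ok=F), EMIT:P4(v=60,ok=T)] out:P3(v=0); bubbles=1
Tick 8: [PARSE:-, VALIDATE:P6(v=12,ok=T), TRANSFORM:-, EMIT:P5(v=0,ok=F)] out:P4(v=60); bubbles=2
Tick 9: [PARSE:-, VALIDATE:-, TRANSFORM:P6(v=36,ok=T), EMIT:-] out:P5(v=0); bubbles=3
Tick 10: [PARSE:-, VALIDATE:-, TRANSFORM:-, EMIT:P6(v=36,ok=T)] out:-; bubbles=3
Tick 11: [PARSE:-, VALIDATE:-, TRANSFORM:-, EMIT:-] out:P6(v=36); bubbles=4
Total bubble-slots: 20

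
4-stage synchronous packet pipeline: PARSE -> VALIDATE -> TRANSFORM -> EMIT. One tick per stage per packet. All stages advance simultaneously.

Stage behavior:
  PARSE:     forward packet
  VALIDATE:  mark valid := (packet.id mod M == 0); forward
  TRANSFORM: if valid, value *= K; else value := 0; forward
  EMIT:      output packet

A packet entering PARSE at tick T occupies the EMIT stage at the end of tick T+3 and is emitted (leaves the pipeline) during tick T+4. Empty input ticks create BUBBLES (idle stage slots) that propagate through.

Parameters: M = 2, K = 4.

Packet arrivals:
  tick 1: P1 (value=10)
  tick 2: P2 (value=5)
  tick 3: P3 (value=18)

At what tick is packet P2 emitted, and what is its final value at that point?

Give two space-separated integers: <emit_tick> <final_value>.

Tick 1: [PARSE:P1(v=10,ok=F), VALIDATE:-, TRANSFORM:-, EMIT:-] out:-; in:P1
Tick 2: [PARSE:P2(v=5,ok=F), VALIDATE:P1(v=10,ok=F), TRANSFORM:-, EMIT:-] out:-; in:P2
Tick 3: [PARSE:P3(v=18,ok=F), VALIDATE:P2(v=5,ok=T), TRANSFORM:P1(v=0,ok=F), EMIT:-] out:-; in:P3
Tick 4: [PARSE:-, VALIDATE:P3(v=18,ok=F), TRANSFORM:P2(v=20,ok=T), EMIT:P1(v=0,ok=F)] out:-; in:-
Tick 5: [PARSE:-, VALIDATE:-, TRANSFORM:P3(v=0,ok=F), EMIT:P2(v=20,ok=T)] out:P1(v=0); in:-
Tick 6: [PARSE:-, VALIDATE:-, TRANSFORM:-, EMIT:P3(v=0,ok=F)] out:P2(v=20); in:-
Tick 7: [PARSE:-, VALIDATE:-, TRANSFORM:-, EMIT:-] out:P3(v=0); in:-
P2: arrives tick 2, valid=True (id=2, id%2=0), emit tick 6, final value 20

Answer: 6 20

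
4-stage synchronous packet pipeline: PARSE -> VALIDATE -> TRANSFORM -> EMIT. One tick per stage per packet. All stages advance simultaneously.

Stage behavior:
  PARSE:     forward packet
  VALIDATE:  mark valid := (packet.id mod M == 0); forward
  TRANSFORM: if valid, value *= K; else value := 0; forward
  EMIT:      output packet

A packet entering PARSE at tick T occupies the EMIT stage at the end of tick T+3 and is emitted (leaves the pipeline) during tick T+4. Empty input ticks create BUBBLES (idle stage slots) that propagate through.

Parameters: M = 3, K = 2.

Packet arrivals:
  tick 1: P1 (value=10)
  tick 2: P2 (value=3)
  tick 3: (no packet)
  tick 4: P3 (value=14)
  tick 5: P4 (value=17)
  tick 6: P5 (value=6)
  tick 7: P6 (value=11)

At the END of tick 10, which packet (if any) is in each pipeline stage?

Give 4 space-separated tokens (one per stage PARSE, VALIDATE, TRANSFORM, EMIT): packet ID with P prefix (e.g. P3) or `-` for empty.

Tick 1: [PARSE:P1(v=10,ok=F), VALIDATE:-, TRANSFORM:-, EMIT:-] out:-; in:P1
Tick 2: [PARSE:P2(v=3,ok=F), VALIDATE:P1(v=10,ok=F), TRANSFORM:-, EMIT:-] out:-; in:P2
Tick 3: [PARSE:-, VALIDATE:P2(v=3,ok=F), TRANSFORM:P1(v=0,ok=F), EMIT:-] out:-; in:-
Tick 4: [PARSE:P3(v=14,ok=F), VALIDATE:-, TRANSFORM:P2(v=0,ok=F), EMIT:P1(v=0,ok=F)] out:-; in:P3
Tick 5: [PARSE:P4(v=17,ok=F), VALIDATE:P3(v=14,ok=T), TRANSFORM:-, EMIT:P2(v=0,ok=F)] out:P1(v=0); in:P4
Tick 6: [PARSE:P5(v=6,ok=F), VALIDATE:P4(v=17,ok=F), TRANSFORM:P3(v=28,ok=T), EMIT:-] out:P2(v=0); in:P5
Tick 7: [PARSE:P6(v=11,ok=F), VALIDATE:P5(v=6,ok=F), TRANSFORM:P4(v=0,ok=F), EMIT:P3(v=28,ok=T)] out:-; in:P6
Tick 8: [PARSE:-, VALIDATE:P6(v=11,ok=T), TRANSFORM:P5(v=0,ok=F), EMIT:P4(v=0,ok=F)] out:P3(v=28); in:-
Tick 9: [PARSE:-, VALIDATE:-, TRANSFORM:P6(v=22,ok=T), EMIT:P5(v=0,ok=F)] out:P4(v=0); in:-
Tick 10: [PARSE:-, VALIDATE:-, TRANSFORM:-, EMIT:P6(v=22,ok=T)] out:P5(v=0); in:-
At end of tick 10: ['-', '-', '-', 'P6']

Answer: - - - P6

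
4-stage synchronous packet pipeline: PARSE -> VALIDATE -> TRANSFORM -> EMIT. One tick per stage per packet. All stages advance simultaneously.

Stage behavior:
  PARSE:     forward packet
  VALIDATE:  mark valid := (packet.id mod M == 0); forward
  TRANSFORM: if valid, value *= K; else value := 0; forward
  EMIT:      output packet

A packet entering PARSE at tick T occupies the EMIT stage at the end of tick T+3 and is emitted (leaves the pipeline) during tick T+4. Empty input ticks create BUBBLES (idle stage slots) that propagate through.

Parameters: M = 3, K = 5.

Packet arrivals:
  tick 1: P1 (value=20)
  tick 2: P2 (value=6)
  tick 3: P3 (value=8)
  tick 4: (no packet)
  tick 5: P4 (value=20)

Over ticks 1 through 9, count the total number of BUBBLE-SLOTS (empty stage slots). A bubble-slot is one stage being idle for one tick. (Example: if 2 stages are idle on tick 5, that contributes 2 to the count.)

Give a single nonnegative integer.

Tick 1: [PARSE:P1(v=20,ok=F), VALIDATE:-, TRANSFORM:-, EMIT:-] out:-; bubbles=3
Tick 2: [PARSE:P2(v=6,ok=F), VALIDATE:P1(v=20,ok=F), TRANSFORM:-, EMIT:-] out:-; bubbles=2
Tick 3: [PARSE:P3(v=8,ok=F), VALIDATE:P2(v=6,ok=F), TRANSFORM:P1(v=0,ok=F), EMIT:-] out:-; bubbles=1
Tick 4: [PARSE:-, VALIDATE:P3(v=8,ok=T), TRANSFORM:P2(v=0,ok=F), EMIT:P1(v=0,ok=F)] out:-; bubbles=1
Tick 5: [PARSE:P4(v=20,ok=F), VALIDATE:-, TRANSFORM:P3(v=40,ok=T), EMIT:P2(v=0,ok=F)] out:P1(v=0); bubbles=1
Tick 6: [PARSE:-, VALIDATE:P4(v=20,ok=F), TRANSFORM:-, EMIT:P3(v=40,ok=T)] out:P2(v=0); bubbles=2
Tick 7: [PARSE:-, VALIDATE:-, TRANSFORM:P4(v=0,ok=F), EMIT:-] out:P3(v=40); bubbles=3
Tick 8: [PARSE:-, VALIDATE:-, TRANSFORM:-, EMIT:P4(v=0,ok=F)] out:-; bubbles=3
Tick 9: [PARSE:-, VALIDATE:-, TRANSFORM:-, EMIT:-] out:P4(v=0); bubbles=4
Total bubble-slots: 20

Answer: 20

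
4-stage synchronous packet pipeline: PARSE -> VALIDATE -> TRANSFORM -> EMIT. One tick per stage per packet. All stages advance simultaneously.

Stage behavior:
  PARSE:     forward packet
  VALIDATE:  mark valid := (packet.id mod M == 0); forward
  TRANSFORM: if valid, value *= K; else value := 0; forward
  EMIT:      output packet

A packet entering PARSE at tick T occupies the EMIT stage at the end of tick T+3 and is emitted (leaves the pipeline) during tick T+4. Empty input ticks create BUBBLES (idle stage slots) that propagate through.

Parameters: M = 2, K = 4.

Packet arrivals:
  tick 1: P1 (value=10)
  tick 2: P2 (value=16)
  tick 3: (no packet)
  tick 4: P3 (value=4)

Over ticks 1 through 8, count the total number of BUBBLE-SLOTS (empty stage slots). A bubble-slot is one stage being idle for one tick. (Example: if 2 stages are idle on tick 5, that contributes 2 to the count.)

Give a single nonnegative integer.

Tick 1: [PARSE:P1(v=10,ok=F), VALIDATE:-, TRANSFORM:-, EMIT:-] out:-; bubbles=3
Tick 2: [PARSE:P2(v=16,ok=F), VALIDATE:P1(v=10,ok=F), TRANSFORM:-, EMIT:-] out:-; bubbles=2
Tick 3: [PARSE:-, VALIDATE:P2(v=16,ok=T), TRANSFORM:P1(v=0,ok=F), EMIT:-] out:-; bubbles=2
Tick 4: [PARSE:P3(v=4,ok=F), VALIDATE:-, TRANSFORM:P2(v=64,ok=T), EMIT:P1(v=0,ok=F)] out:-; bubbles=1
Tick 5: [PARSE:-, VALIDATE:P3(v=4,ok=F), TRANSFORM:-, EMIT:P2(v=64,ok=T)] out:P1(v=0); bubbles=2
Tick 6: [PARSE:-, VALIDATE:-, TRANSFORM:P3(v=0,ok=F), EMIT:-] out:P2(v=64); bubbles=3
Tick 7: [PARSE:-, VALIDATE:-, TRANSFORM:-, EMIT:P3(v=0,ok=F)] out:-; bubbles=3
Tick 8: [PARSE:-, VALIDATE:-, TRANSFORM:-, EMIT:-] out:P3(v=0); bubbles=4
Total bubble-slots: 20

Answer: 20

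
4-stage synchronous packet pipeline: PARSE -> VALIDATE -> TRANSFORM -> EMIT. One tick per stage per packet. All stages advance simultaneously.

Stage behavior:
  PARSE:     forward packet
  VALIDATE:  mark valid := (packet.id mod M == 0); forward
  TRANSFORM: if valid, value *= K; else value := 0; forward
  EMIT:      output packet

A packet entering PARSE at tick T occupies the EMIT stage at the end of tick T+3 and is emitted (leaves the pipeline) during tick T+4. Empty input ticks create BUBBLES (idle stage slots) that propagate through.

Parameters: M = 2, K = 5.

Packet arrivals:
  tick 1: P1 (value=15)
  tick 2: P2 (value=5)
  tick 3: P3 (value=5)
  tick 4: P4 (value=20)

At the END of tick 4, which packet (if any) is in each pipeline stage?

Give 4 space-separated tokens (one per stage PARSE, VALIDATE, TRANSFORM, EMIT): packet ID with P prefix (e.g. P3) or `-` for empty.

Answer: P4 P3 P2 P1

Derivation:
Tick 1: [PARSE:P1(v=15,ok=F), VALIDATE:-, TRANSFORM:-, EMIT:-] out:-; in:P1
Tick 2: [PARSE:P2(v=5,ok=F), VALIDATE:P1(v=15,ok=F), TRANSFORM:-, EMIT:-] out:-; in:P2
Tick 3: [PARSE:P3(v=5,ok=F), VALIDATE:P2(v=5,ok=T), TRANSFORM:P1(v=0,ok=F), EMIT:-] out:-; in:P3
Tick 4: [PARSE:P4(v=20,ok=F), VALIDATE:P3(v=5,ok=F), TRANSFORM:P2(v=25,ok=T), EMIT:P1(v=0,ok=F)] out:-; in:P4
At end of tick 4: ['P4', 'P3', 'P2', 'P1']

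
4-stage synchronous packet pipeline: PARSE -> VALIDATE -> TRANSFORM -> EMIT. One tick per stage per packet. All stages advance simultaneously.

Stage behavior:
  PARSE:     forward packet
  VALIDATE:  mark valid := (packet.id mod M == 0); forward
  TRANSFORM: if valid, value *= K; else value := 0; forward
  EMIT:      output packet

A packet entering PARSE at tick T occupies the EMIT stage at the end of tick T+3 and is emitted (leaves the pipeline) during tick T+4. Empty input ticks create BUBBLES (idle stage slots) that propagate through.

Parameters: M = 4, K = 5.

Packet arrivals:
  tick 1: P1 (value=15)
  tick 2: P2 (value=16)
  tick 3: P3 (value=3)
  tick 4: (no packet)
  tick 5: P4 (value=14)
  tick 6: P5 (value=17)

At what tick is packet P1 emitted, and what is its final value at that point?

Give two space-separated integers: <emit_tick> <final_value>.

Tick 1: [PARSE:P1(v=15,ok=F), VALIDATE:-, TRANSFORM:-, EMIT:-] out:-; in:P1
Tick 2: [PARSE:P2(v=16,ok=F), VALIDATE:P1(v=15,ok=F), TRANSFORM:-, EMIT:-] out:-; in:P2
Tick 3: [PARSE:P3(v=3,ok=F), VALIDATE:P2(v=16,ok=F), TRANSFORM:P1(v=0,ok=F), EMIT:-] out:-; in:P3
Tick 4: [PARSE:-, VALIDATE:P3(v=3,ok=F), TRANSFORM:P2(v=0,ok=F), EMIT:P1(v=0,ok=F)] out:-; in:-
Tick 5: [PARSE:P4(v=14,ok=F), VALIDATE:-, TRANSFORM:P3(v=0,ok=F), EMIT:P2(v=0,ok=F)] out:P1(v=0); in:P4
Tick 6: [PARSE:P5(v=17,ok=F), VALIDATE:P4(v=14,ok=T), TRANSFORM:-, EMIT:P3(v=0,ok=F)] out:P2(v=0); in:P5
Tick 7: [PARSE:-, VALIDATE:P5(v=17,ok=F), TRANSFORM:P4(v=70,ok=T), EMIT:-] out:P3(v=0); in:-
Tick 8: [PARSE:-, VALIDATE:-, TRANSFORM:P5(v=0,ok=F), EMIT:P4(v=70,ok=T)] out:-; in:-
Tick 9: [PARSE:-, VALIDATE:-, TRANSFORM:-, EMIT:P5(v=0,ok=F)] out:P4(v=70); in:-
Tick 10: [PARSE:-, VALIDATE:-, TRANSFORM:-, EMIT:-] out:P5(v=0); in:-
P1: arrives tick 1, valid=False (id=1, id%4=1), emit tick 5, final value 0

Answer: 5 0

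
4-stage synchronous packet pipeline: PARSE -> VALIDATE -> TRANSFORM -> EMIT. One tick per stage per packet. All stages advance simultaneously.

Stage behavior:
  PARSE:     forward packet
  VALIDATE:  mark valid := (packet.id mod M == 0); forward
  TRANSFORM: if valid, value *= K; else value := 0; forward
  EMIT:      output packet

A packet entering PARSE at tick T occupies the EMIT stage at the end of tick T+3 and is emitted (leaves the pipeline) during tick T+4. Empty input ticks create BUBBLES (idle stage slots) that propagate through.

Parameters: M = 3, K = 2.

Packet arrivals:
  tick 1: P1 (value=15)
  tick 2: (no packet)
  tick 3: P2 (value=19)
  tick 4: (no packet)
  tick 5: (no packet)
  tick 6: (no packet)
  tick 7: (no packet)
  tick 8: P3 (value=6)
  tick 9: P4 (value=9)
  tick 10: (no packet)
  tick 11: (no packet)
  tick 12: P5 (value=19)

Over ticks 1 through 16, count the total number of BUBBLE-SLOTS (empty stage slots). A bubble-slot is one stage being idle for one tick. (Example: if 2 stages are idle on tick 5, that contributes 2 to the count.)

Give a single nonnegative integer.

Answer: 44

Derivation:
Tick 1: [PARSE:P1(v=15,ok=F), VALIDATE:-, TRANSFORM:-, EMIT:-] out:-; bubbles=3
Tick 2: [PARSE:-, VALIDATE:P1(v=15,ok=F), TRANSFORM:-, EMIT:-] out:-; bubbles=3
Tick 3: [PARSE:P2(v=19,ok=F), VALIDATE:-, TRANSFORM:P1(v=0,ok=F), EMIT:-] out:-; bubbles=2
Tick 4: [PARSE:-, VALIDATE:P2(v=19,ok=F), TRANSFORM:-, EMIT:P1(v=0,ok=F)] out:-; bubbles=2
Tick 5: [PARSE:-, VALIDATE:-, TRANSFORM:P2(v=0,ok=F), EMIT:-] out:P1(v=0); bubbles=3
Tick 6: [PARSE:-, VALIDATE:-, TRANSFORM:-, EMIT:P2(v=0,ok=F)] out:-; bubbles=3
Tick 7: [PARSE:-, VALIDATE:-, TRANSFORM:-, EMIT:-] out:P2(v=0); bubbles=4
Tick 8: [PARSE:P3(v=6,ok=F), VALIDATE:-, TRANSFORM:-, EMIT:-] out:-; bubbles=3
Tick 9: [PARSE:P4(v=9,ok=F), VALIDATE:P3(v=6,ok=T), TRANSFORM:-, EMIT:-] out:-; bubbles=2
Tick 10: [PARSE:-, VALIDATE:P4(v=9,ok=F), TRANSFORM:P3(v=12,ok=T), EMIT:-] out:-; bubbles=2
Tick 11: [PARSE:-, VALIDATE:-, TRANSFORM:P4(v=0,ok=F), EMIT:P3(v=12,ok=T)] out:-; bubbles=2
Tick 12: [PARSE:P5(v=19,ok=F), VALIDATE:-, TRANSFORM:-, EMIT:P4(v=0,ok=F)] out:P3(v=12); bubbles=2
Tick 13: [PARSE:-, VALIDATE:P5(v=19,ok=F), TRANSFORM:-, EMIT:-] out:P4(v=0); bubbles=3
Tick 14: [PARSE:-, VALIDATE:-, TRANSFORM:P5(v=0,ok=F), EMIT:-] out:-; bubbles=3
Tick 15: [PARSE:-, VALIDATE:-, TRANSFORM:-, EMIT:P5(v=0,ok=F)] out:-; bubbles=3
Tick 16: [PARSE:-, VALIDATE:-, TRANSFORM:-, EMIT:-] out:P5(v=0); bubbles=4
Total bubble-slots: 44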